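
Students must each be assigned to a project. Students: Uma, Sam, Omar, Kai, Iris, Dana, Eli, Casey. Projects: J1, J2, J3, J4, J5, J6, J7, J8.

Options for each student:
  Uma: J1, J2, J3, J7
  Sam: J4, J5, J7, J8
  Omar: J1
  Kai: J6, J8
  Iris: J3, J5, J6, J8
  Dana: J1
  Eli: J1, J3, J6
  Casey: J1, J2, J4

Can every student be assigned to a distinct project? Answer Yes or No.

The set {Omar, Dana} has only 1 neighbour ({J1}), so by Hall's theorem at most 7 of the 8 students can be matched.
Hence no matching covers every student.

No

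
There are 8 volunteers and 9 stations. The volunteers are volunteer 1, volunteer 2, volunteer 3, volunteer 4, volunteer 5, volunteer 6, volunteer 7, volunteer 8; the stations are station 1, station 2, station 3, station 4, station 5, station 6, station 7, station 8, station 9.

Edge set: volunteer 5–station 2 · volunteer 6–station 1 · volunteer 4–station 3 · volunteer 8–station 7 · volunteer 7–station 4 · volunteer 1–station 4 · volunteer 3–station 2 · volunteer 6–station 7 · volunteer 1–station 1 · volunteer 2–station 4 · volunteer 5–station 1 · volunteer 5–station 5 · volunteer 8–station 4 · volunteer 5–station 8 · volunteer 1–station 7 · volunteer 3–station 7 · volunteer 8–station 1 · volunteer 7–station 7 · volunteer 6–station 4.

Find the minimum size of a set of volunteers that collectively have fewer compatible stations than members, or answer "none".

Take S = {volunteer 1, volunteer 2, volunteer 6, volunteer 7}. Its neighbourhood is {station 1, station 4, station 7}, so |N(S)| = 3 < |S| = 4.
Every subset of size less than 4 has at least as many neighbours as members, so 4 is the minimum.

4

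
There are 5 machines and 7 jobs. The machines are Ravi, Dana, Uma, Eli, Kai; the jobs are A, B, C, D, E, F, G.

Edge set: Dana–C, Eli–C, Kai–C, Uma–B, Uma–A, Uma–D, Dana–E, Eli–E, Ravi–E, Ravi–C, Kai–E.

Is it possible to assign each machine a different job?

The set {Ravi, Dana, Eli, Kai} has only 2 neighbours ({C, E}), so by Hall's theorem at most 3 of the 5 machines can be matched.
Hence no matching covers every machine.

No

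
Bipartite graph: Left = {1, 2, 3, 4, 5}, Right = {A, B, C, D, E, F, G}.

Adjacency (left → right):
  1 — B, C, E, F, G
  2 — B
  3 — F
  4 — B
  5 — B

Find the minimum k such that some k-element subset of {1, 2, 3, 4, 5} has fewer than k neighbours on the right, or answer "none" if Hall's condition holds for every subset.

2

Take S = {2, 4}. Its neighbourhood is {B}, so |N(S)| = 1 < |S| = 2.
No single vertex violates Hall's condition since each has at least one neighbour, so 2 is the minimum.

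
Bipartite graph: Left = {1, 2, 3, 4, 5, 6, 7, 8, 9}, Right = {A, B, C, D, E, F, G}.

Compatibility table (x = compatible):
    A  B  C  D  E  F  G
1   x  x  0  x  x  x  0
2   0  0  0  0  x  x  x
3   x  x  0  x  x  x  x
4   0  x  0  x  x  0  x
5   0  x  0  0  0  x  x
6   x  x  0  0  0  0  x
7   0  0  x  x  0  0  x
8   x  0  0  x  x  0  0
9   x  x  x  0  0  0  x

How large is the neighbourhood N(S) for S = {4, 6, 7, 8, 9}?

The union of neighbours of {4, 6, 7, 8, 9} is {A, B, C, D, E, G}, which has 6 elements.
Since |N(S)| = 6 ≥ |S| = 5, Hall's condition holds for this subset.

6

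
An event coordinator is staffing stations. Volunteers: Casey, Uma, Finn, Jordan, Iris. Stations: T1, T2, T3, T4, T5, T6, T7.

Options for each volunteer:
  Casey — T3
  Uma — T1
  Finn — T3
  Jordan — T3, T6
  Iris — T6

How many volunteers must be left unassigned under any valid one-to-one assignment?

2

For example, pair Casey→T3, Uma→T1, Jordan→T6.
The set {Casey, Finn, Jordan, Iris} has only 2 neighbours ({T3, T6}), so by Hall's theorem at most 3 of the 5 volunteers can be matched.
That matches 3 of the 5, leaving 2 unmatched; no matching can do better.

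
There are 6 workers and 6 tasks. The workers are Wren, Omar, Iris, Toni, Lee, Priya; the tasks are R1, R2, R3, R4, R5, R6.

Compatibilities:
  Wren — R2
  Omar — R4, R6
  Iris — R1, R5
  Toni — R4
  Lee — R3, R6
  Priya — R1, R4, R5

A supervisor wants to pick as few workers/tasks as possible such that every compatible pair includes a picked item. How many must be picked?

6

{Wren, Omar, Iris, Toni, Lee, Priya} is a vertex cover of size 6: every edge has an endpoint in this set.
No smaller cover exists because Wren–R2, Omar–R6, Iris–R1, Toni–R4, Lee–R3, Priya–R5 is a matching of size 6, and a cover must include an endpoint of each of these disjoint edges (König's theorem).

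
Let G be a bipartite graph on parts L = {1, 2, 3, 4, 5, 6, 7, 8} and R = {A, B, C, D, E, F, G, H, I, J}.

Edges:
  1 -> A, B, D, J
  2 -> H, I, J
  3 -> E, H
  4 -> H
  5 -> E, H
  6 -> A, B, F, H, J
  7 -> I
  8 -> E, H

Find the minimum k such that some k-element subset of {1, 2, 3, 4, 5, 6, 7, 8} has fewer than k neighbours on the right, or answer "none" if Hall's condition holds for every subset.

Take S = {3, 4, 5}. Its neighbourhood is {E, H}, so |N(S)| = 2 < |S| = 3.
Every subset of size less than 3 has at least as many neighbours as members, so 3 is the minimum.

3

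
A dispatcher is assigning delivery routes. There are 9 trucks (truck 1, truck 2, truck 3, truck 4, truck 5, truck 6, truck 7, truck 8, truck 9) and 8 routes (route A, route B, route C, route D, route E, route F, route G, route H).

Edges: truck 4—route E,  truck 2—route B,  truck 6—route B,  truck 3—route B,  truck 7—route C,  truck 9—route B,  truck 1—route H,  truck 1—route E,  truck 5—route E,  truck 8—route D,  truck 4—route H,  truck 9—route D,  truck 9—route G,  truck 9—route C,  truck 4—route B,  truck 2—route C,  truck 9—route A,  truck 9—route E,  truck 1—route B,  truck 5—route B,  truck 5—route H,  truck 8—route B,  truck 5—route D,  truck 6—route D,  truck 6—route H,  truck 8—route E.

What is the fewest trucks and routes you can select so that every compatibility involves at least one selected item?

{truck 9, route B, route C, route D, route E, route H} is a vertex cover of size 6: every edge has an endpoint in this set.
No smaller cover exists because truck 1–route H, truck 2–route C, truck 3–route B, truck 4–route E, truck 5–route D, truck 9–route G is a matching of size 6, and a cover must include an endpoint of each of these disjoint edges (König's theorem).

6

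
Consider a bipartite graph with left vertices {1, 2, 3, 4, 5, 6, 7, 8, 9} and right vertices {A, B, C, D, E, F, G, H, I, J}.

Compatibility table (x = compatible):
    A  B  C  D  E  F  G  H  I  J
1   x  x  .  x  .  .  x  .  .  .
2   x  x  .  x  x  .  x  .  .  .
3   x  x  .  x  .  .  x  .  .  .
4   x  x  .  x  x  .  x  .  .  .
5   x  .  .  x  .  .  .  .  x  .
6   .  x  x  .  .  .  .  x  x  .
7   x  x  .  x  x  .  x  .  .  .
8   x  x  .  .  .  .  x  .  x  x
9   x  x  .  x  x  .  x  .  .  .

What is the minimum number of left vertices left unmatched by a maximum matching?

One maximum matching: 1-B, 2-E, 3-D, 4-A, 5-I, 6-C, 7-G, 8-J.
The set {1, 2, 3, 4, 7, 9} has only 5 neighbours ({A, B, D, E, G}), so by Hall's theorem at most 8 of the 9 left vertices can be matched.
That matches 8 of the 9, leaving 1 unmatched; no matching can do better.

1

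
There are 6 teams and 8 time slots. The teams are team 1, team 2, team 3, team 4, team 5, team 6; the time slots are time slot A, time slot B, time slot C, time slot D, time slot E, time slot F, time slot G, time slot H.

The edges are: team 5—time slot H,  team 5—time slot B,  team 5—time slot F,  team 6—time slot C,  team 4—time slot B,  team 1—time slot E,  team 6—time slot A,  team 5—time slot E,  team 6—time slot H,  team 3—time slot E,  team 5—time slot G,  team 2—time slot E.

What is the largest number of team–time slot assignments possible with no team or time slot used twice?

A valid assignment of size 4: team 1→time slot E, team 4→time slot B, team 5→time slot G, team 6→time slot H.
The set {team 1, team 2, team 3} has only 1 neighbour ({time slot E}), so by Hall's theorem at most 4 of the 6 teams can be matched.

4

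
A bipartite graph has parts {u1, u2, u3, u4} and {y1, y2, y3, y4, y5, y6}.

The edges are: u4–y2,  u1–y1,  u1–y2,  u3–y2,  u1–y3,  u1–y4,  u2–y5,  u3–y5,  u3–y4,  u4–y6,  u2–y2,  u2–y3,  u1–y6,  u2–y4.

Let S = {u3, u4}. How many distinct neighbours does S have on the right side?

The union of neighbours of {u3, u4} is {y2, y4, y5, y6}, which has 4 elements.
Since |N(S)| = 4 ≥ |S| = 2, Hall's condition holds for this subset.

4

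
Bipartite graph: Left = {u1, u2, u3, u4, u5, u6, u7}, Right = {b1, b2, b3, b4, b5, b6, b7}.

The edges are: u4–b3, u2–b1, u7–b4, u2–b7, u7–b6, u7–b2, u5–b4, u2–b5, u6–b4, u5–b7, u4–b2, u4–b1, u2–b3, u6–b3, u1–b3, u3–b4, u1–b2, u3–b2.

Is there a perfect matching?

One maximum matching: u1–b2, u2–b5, u3–b4, u4–b1, u5–b7, u6–b3, u7–b6.
Every left vertex is matched, so this is a perfect matching.

Yes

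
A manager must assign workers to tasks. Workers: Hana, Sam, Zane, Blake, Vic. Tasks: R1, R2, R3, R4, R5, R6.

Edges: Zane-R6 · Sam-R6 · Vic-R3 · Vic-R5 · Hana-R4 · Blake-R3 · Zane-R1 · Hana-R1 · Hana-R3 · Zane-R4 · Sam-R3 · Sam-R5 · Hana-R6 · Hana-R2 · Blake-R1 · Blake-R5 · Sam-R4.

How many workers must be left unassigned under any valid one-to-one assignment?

A valid assignment of size 5: Hana-R6, Sam-R4, Zane-R1, Blake-R3, Vic-R5.
This saturates every worker, so 5 is the maximum.
That matches 5 of the 5, leaving 0 unmatched; no matching can do better.

0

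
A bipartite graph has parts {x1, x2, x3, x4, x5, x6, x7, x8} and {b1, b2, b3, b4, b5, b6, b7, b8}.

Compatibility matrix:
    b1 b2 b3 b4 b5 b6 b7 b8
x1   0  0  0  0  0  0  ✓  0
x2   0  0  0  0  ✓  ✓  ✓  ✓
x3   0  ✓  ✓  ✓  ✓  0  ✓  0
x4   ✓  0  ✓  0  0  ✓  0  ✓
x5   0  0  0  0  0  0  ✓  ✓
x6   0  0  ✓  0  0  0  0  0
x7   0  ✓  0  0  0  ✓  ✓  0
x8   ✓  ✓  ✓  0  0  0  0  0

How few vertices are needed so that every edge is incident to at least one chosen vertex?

8

A maximum matching has 8 edges (e.g. x1–b7, x2–b5, x3–b4, x4–b1, x5–b8, x6–b3, x7–b6, x8–b2).
By König's theorem the minimum vertex cover has the same size. One such cover is {x1, x2, x3, x4, x5, x6, x7, x8}.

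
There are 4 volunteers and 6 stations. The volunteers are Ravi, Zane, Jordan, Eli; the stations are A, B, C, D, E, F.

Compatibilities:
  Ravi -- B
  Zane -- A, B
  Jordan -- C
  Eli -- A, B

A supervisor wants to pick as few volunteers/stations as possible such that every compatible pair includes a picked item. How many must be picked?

{Jordan, A, B} is a vertex cover of size 3: every edge has an endpoint in this set.
No smaller cover exists because Ravi–B, Zane–A, Jordan–C is a matching of size 3, and a cover must include an endpoint of each of these disjoint edges (König's theorem).

3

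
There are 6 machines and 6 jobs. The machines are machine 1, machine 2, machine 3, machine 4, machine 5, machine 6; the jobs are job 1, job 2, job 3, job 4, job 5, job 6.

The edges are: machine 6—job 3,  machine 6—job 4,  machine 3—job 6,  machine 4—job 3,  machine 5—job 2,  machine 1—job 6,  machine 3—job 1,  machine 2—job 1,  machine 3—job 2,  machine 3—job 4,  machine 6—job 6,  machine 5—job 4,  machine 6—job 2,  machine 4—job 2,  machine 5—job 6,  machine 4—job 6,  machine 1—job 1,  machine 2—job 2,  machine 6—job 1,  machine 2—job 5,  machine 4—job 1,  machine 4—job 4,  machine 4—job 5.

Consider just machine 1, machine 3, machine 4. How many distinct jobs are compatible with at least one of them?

6

The union of neighbours of {machine 1, machine 3, machine 4} is {job 1, job 2, job 3, job 4, job 5, job 6}, which has 6 elements.
Since |N(S)| = 6 ≥ |S| = 3, Hall's condition holds for this subset.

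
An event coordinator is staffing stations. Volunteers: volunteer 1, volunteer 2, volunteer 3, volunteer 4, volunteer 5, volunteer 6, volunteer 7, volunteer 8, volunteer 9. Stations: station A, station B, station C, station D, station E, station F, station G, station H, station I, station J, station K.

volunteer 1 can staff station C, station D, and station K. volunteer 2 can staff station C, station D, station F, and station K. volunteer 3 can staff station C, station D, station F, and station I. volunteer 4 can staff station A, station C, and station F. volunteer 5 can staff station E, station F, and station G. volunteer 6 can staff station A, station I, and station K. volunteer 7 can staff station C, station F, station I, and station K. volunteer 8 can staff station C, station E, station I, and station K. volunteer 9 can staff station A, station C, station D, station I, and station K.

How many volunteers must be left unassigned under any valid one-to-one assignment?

One maximum matching: volunteer 1–station K, volunteer 2–station C, volunteer 3–station D, volunteer 4–station A, volunteer 5–station G, volunteer 6–station I, volunteer 7–station F, volunteer 8–station E.
The set {volunteer 1, volunteer 2, volunteer 3, volunteer 4, volunteer 6, volunteer 7, volunteer 9} has only 6 neighbours ({station A, station C, station D, station F, station I, station K}), so by Hall's theorem at most 8 of the 9 volunteers can be matched.
That matches 8 of the 9, leaving 1 unmatched; no matching can do better.

1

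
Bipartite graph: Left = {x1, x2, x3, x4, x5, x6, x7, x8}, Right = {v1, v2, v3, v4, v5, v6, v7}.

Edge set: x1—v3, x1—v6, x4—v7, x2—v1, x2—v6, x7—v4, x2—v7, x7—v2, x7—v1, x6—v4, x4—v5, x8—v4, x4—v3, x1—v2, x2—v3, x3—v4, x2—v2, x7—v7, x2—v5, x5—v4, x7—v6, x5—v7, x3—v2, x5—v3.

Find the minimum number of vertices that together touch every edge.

7

A maximum matching has 7 edges (e.g. x1–v3, x2–v1, x3–v2, x4–v5, x5–v7, x6–v4, x7–v6).
By König's theorem the minimum vertex cover has the same size. One such cover is {x1, x2, x3, x4, x5, x7, v4}.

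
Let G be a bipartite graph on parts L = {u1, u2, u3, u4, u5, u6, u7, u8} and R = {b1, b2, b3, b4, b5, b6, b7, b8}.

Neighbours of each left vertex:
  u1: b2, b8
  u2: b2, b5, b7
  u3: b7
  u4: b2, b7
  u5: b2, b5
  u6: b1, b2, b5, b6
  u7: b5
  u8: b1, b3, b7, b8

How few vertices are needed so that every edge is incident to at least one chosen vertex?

{u1, u6, u8, b2, b5, b7} is a vertex cover of size 6: every edge has an endpoint in this set.
No smaller cover exists because u1–b8, u2–b5, u3–b7, u4–b2, u6–b6, u8–b3 is a matching of size 6, and a cover must include an endpoint of each of these disjoint edges (König's theorem).

6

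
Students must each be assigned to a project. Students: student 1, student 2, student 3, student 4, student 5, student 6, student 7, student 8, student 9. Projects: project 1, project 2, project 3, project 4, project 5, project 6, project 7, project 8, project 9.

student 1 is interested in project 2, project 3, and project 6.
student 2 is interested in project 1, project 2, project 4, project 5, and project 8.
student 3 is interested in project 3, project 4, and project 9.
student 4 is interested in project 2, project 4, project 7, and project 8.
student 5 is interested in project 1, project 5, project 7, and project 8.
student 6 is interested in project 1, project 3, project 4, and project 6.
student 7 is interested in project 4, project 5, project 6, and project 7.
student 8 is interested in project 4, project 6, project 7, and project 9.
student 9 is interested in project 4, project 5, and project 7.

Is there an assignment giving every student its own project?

Yes

One maximum matching: student 1→project 6, student 2→project 8, student 3→project 9, student 4→project 2, student 5→project 1, student 6→project 3, student 7→project 5, student 8→project 7, student 9→project 4.
Every student is matched, so this is a perfect matching.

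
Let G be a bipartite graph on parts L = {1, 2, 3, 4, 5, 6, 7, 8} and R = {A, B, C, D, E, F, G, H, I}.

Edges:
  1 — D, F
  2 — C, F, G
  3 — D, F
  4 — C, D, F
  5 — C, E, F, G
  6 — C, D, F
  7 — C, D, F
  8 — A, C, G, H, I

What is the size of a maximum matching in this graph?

6

One maximum matching: 1–D, 2–G, 3–F, 4–C, 5–E, 8–A.
The set {1, 3, 4, 6, 7} has only 3 neighbours ({C, D, F}), so by Hall's theorem at most 6 of the 8 left vertices can be matched.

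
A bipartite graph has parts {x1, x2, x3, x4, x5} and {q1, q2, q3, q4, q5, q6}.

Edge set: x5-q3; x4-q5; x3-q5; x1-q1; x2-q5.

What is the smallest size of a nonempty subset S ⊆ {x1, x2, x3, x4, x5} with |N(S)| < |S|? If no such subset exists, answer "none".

2

Take S = {x2, x3}. Its neighbourhood is {q5}, so |N(S)| = 1 < |S| = 2.
No single vertex violates Hall's condition since each has at least one neighbour, so 2 is the minimum.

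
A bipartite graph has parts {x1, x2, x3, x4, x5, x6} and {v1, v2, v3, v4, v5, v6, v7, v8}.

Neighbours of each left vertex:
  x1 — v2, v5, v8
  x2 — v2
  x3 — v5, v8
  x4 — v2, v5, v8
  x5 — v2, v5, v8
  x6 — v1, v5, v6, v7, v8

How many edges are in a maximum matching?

4

One maximum matching: x1-v5, x2-v2, x3-v8, x6-v6.
The set {x1, x2, x3, x4, x5} has only 3 neighbours ({v2, v5, v8}), so by Hall's theorem at most 4 of the 6 left vertices can be matched.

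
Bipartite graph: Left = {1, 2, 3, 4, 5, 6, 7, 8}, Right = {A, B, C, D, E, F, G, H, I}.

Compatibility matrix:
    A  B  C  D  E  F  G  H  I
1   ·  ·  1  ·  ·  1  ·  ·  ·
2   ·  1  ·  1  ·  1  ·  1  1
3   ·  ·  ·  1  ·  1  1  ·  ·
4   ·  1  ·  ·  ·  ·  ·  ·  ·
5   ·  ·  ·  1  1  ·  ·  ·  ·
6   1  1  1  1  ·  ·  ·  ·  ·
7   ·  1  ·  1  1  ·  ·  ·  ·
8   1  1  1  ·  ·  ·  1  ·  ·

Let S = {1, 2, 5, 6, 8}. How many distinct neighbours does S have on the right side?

9

The union of neighbours of {1, 2, 5, 6, 8} is {A, B, C, D, E, F, G, H, I}, which has 9 elements.
Since |N(S)| = 9 ≥ |S| = 5, Hall's condition holds for this subset.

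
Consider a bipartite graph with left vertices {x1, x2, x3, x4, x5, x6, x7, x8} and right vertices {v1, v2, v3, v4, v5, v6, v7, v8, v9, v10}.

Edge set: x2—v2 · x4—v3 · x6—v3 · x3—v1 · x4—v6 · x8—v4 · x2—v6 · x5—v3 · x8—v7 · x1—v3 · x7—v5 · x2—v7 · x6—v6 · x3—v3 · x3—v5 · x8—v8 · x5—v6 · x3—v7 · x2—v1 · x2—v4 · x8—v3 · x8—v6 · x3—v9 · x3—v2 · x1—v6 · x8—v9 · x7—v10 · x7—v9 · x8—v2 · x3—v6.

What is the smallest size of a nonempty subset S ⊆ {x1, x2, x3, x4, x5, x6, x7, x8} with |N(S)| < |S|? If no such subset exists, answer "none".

Take S = {x1, x4, x5}. Its neighbourhood is {v3, v6}, so |N(S)| = 2 < |S| = 3.
Every subset of size less than 3 has at least as many neighbours as members, so 3 is the minimum.

3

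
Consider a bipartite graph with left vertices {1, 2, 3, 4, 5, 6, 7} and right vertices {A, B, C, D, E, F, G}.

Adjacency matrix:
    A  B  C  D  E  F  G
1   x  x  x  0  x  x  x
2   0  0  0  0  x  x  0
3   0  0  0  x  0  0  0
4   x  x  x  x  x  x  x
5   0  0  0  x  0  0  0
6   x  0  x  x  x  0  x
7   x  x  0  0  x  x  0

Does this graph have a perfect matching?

The set {3, 5} has only 1 neighbour ({D}), so by Hall's theorem at most 6 of the 7 left vertices can be matched.
Hence no matching covers every left vertex.

No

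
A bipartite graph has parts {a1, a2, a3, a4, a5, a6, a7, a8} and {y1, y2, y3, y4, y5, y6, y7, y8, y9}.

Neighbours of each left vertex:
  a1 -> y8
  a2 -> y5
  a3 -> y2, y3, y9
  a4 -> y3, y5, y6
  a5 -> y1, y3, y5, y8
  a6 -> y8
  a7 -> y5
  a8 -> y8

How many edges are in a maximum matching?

5

One maximum matching: a1–y8, a2–y5, a3–y2, a4–y6, a5–y3.
The set {a1, a2, a6, a7, a8} has only 2 neighbours ({y5, y8}), so by Hall's theorem at most 5 of the 8 left vertices can be matched.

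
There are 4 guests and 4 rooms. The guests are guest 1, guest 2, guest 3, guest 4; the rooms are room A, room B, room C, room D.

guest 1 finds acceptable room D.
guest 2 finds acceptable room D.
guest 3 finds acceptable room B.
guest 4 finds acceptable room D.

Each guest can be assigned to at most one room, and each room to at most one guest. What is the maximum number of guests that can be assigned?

For example, pair guest 1–room D, guest 3–room B.
The set {guest 1, guest 2, guest 4} has only 1 neighbour ({room D}), so by Hall's theorem at most 2 of the 4 guests can be matched.

2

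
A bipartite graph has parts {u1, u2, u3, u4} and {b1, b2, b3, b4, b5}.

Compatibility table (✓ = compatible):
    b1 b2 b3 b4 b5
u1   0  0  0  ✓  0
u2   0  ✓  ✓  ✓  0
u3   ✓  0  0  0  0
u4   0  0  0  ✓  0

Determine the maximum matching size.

3

One maximum matching: u1-b4, u2-b3, u3-b1.
The set {u1, u4} has only 1 neighbour ({b4}), so by Hall's theorem at most 3 of the 4 left vertices can be matched.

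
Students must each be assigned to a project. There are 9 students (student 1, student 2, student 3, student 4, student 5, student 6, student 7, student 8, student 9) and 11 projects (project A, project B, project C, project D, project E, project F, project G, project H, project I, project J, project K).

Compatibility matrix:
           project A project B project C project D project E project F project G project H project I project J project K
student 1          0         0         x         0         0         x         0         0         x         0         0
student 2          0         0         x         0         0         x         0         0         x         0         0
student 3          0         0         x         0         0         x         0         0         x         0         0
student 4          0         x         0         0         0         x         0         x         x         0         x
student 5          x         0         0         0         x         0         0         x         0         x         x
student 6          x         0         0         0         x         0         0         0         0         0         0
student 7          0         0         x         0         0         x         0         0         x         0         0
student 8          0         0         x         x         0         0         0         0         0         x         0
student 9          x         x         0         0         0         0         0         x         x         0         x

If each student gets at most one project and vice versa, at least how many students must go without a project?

1

One maximum matching: student 1-project F, student 2-project C, student 3-project I, student 4-project K, student 5-project J, student 6-project E, student 8-project D, student 9-project A.
The set {student 1, student 2, student 3, student 7} has only 3 neighbours ({project C, project F, project I}), so by Hall's theorem at most 8 of the 9 students can be matched.
That matches 8 of the 9, leaving 1 unmatched; no matching can do better.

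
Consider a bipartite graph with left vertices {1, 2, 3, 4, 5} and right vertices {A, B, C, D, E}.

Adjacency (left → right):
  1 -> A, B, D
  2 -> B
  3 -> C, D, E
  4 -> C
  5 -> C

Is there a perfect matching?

The set {4, 5} has only 1 neighbour ({C}), so by Hall's theorem at most 4 of the 5 left vertices can be matched.
Hence no matching covers every left vertex.

No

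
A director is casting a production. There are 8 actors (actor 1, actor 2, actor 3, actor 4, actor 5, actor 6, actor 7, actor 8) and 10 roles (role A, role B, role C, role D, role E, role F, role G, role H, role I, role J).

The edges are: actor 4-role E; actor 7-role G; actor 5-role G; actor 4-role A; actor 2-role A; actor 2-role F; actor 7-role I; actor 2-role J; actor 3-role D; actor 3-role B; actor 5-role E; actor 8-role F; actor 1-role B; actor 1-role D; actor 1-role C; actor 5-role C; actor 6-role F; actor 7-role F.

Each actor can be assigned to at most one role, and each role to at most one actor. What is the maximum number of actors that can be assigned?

7

A valid assignment of size 7: actor 1–role B, actor 2–role J, actor 3–role D, actor 4–role A, actor 5–role E, actor 6–role F, actor 7–role G.
The set {actor 6, actor 8} has only 1 neighbour ({role F}), so by Hall's theorem at most 7 of the 8 actors can be matched.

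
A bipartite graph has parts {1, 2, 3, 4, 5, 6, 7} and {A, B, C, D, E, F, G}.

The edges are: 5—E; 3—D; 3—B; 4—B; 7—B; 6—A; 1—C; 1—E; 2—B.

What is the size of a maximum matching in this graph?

For example, pair 1→C, 2→B, 3→D, 5→E, 6→A.
The set {2, 4, 7} has only 1 neighbour ({B}), so by Hall's theorem at most 5 of the 7 left vertices can be matched.

5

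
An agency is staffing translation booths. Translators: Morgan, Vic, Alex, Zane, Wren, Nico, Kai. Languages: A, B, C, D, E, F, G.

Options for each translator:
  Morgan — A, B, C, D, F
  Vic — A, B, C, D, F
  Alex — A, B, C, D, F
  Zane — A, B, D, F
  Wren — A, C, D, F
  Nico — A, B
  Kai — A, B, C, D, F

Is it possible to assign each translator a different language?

No

The set {Morgan, Vic, Alex, Zane, Wren, Nico, Kai} has only 5 neighbours ({A, B, C, D, F}), so by Hall's theorem at most 5 of the 7 translators can be matched.
Hence no matching covers every translator.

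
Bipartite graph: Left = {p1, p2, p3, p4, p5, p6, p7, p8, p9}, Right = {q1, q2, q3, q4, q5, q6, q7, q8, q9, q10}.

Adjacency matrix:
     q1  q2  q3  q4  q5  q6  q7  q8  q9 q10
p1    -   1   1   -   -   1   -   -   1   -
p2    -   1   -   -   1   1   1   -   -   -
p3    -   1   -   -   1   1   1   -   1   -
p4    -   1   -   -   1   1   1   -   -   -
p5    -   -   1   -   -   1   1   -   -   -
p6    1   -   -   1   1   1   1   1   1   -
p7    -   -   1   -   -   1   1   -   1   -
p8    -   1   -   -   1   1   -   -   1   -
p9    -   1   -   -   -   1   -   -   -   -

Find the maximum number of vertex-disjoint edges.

One maximum matching: p1→q3, p2→q5, p3→q9, p4→q2, p5→q7, p6→q4, p7→q6.
The set {p1, p2, p3, p4, p5, p7, p8, p9} has only 6 neighbours ({q2, q3, q5, q6, q7, q9}), so by Hall's theorem at most 7 of the 9 left vertices can be matched.

7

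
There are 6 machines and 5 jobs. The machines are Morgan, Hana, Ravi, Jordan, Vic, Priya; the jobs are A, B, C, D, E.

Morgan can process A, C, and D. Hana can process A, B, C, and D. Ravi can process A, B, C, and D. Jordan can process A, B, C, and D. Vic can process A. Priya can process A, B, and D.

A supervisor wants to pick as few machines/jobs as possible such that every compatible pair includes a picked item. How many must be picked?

The 4 edges Morgan–A, Hana–D, Ravi–C, Jordan–B form a matching, so any vertex cover needs at least 4 vertices (one per matched edge).
Conversely {A, B, C, D} meets every edge and has exactly 4 vertices, so 4 is optimal.

4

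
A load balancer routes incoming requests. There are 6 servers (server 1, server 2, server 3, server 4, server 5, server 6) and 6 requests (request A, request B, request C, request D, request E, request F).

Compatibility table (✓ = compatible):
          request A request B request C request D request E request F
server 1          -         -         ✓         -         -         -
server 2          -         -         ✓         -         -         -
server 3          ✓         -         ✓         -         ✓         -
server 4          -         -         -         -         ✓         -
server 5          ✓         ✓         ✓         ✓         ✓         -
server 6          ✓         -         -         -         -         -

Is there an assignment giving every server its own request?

No

The set {server 1, server 2, server 3, server 4, server 6} has only 3 neighbours ({request A, request C, request E}), so by Hall's theorem at most 4 of the 6 servers can be matched.
Hence no matching covers every server.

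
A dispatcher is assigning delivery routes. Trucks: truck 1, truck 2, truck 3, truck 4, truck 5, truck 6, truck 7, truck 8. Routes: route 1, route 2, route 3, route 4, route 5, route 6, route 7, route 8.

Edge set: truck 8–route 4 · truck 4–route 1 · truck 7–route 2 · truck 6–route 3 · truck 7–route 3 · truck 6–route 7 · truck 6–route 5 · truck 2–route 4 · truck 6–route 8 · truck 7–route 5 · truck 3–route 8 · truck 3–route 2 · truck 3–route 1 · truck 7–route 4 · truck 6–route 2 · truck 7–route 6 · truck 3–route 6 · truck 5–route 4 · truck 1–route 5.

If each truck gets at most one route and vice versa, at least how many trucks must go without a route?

One maximum matching: truck 1-route 5, truck 2-route 4, truck 3-route 6, truck 4-route 1, truck 6-route 2, truck 7-route 3.
The set {truck 2, truck 5, truck 8} has only 1 neighbour ({route 4}), so by Hall's theorem at most 6 of the 8 trucks can be matched.
That matches 6 of the 8, leaving 2 unmatched; no matching can do better.

2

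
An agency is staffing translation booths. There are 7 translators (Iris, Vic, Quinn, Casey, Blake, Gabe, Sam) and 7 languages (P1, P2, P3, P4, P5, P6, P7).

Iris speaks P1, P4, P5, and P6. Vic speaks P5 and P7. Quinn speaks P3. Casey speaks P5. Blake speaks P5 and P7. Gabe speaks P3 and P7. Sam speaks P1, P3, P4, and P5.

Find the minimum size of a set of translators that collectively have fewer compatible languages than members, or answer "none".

Take S = {Vic, Casey, Blake}. Its neighbourhood is {P5, P7}, so |N(S)| = 2 < |S| = 3.
Every subset of size less than 3 has at least as many neighbours as members, so 3 is the minimum.

3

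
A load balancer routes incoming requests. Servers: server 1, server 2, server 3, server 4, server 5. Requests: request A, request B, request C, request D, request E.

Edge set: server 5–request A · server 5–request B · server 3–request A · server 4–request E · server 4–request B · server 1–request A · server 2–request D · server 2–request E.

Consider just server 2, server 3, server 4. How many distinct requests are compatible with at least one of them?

The union of neighbours of {server 2, server 3, server 4} is {request A, request B, request D, request E}, which has 4 elements.
Since |N(S)| = 4 ≥ |S| = 3, Hall's condition holds for this subset.

4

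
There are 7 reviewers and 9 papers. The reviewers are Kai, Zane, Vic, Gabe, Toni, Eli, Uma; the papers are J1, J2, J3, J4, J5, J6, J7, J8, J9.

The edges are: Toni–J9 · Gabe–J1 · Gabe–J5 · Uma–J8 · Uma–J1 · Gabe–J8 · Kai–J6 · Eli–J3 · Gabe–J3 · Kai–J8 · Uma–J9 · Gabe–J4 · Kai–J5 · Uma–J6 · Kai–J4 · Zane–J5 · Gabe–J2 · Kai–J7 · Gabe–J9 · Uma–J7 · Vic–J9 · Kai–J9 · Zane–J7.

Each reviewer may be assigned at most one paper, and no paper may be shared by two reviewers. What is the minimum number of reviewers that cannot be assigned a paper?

1

One maximum matching: Kai→J7, Zane→J5, Vic→J9, Gabe→J2, Eli→J3, Uma→J6.
The set {Vic, Toni} has only 1 neighbour ({J9}), so by Hall's theorem at most 6 of the 7 reviewers can be matched.
That matches 6 of the 7, leaving 1 unmatched; no matching can do better.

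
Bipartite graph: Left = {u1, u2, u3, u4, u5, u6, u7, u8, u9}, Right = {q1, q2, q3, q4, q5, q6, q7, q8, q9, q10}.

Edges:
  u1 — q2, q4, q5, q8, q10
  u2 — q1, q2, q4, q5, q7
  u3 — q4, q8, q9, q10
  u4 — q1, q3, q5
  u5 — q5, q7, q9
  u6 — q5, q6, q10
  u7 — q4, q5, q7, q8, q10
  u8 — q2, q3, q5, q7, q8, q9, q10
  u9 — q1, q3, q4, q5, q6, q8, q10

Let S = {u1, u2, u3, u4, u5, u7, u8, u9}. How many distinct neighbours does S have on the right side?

The union of neighbours of {u1, u2, u3, u4, u5, u7, u8, u9} is {q1, q2, q3, q4, q5, q6, q7, q8, q9, q10}, which has 10 elements.
Since |N(S)| = 10 ≥ |S| = 8, Hall's condition holds for this subset.

10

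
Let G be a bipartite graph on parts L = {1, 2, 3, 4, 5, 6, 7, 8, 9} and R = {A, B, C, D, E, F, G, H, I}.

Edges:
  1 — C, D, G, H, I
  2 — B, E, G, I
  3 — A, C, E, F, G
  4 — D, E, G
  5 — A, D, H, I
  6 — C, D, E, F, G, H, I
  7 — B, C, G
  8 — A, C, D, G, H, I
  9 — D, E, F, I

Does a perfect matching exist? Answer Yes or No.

Yes

A valid assignment of size 9: 1-H, 2-B, 3-F, 4-D, 5-I, 6-G, 7-C, 8-A, 9-E.
All 9 left vertices are covered.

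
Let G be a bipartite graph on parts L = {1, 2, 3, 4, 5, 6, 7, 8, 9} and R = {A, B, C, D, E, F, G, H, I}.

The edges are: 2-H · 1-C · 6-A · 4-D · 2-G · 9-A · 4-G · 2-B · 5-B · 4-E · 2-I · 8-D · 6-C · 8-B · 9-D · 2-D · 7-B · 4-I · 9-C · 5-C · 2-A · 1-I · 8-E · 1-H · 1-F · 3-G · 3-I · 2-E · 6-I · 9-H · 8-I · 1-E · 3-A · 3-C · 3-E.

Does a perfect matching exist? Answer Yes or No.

Yes

A valid assignment of size 9: 1–F, 2–H, 3–G, 4–E, 5–C, 6–A, 7–B, 8–I, 9–D.
Every left vertex is matched, so this is a perfect matching.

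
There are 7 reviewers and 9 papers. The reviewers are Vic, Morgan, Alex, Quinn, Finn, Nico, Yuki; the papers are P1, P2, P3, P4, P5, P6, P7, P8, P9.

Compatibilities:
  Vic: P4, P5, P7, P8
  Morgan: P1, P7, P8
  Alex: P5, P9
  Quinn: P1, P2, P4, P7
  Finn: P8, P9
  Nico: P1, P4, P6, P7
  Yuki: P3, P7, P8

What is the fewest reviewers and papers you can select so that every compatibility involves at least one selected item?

7

The 7 edges Vic–P5, Morgan–P1, Alex–P9, Quinn–P4, Finn–P8, Nico–P6, Yuki–P7 form a matching, so any vertex cover needs at least 7 vertices (one per matched edge).
Conversely {Vic, Morgan, Alex, Quinn, Finn, Nico, Yuki} meets every edge and has exactly 7 vertices, so 7 is optimal.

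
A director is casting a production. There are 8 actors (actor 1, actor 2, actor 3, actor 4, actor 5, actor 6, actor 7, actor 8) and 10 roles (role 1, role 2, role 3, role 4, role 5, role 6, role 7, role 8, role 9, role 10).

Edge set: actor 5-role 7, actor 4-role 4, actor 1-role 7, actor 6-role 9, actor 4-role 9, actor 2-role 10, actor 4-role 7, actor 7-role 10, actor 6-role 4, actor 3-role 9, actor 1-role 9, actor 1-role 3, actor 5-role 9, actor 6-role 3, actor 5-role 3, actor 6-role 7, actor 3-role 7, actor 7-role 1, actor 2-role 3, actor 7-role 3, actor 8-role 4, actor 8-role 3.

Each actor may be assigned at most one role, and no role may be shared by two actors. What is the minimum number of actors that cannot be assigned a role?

2

A valid assignment of size 6: actor 1→role 7, actor 2→role 10, actor 3→role 9, actor 4→role 4, actor 5→role 3, actor 7→role 1.
The set {actor 1, actor 3, actor 4, actor 5, actor 6, actor 8} has only 4 neighbours ({role 3, role 4, role 7, role 9}), so by Hall's theorem at most 6 of the 8 actors can be matched.
That matches 6 of the 8, leaving 2 unmatched; no matching can do better.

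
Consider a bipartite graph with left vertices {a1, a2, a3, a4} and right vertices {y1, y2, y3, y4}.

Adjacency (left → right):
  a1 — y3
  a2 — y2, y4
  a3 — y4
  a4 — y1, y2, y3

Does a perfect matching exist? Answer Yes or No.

Yes

For example, pair a1–y3, a2–y2, a3–y4, a4–y1.
All 4 left vertices are covered.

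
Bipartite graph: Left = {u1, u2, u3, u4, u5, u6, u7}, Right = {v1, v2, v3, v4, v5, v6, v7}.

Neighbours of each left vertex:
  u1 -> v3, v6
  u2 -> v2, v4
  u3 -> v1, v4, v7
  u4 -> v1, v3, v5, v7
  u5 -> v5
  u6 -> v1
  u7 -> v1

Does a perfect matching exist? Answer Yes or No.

The set {u6, u7} has only 1 neighbour ({v1}), so by Hall's theorem at most 6 of the 7 left vertices can be matched.
Hence no matching covers every left vertex.

No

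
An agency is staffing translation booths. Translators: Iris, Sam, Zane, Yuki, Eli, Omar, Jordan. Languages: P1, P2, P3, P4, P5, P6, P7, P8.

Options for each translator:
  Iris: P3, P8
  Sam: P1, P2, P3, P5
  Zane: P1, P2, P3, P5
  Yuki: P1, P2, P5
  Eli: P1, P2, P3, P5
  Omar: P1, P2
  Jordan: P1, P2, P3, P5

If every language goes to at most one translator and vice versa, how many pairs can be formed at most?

One maximum matching: Iris–P8, Sam–P2, Zane–P3, Yuki–P5, Eli–P1.
The set {Sam, Zane, Yuki, Eli, Omar, Jordan} has only 4 neighbours ({P1, P2, P3, P5}), so by Hall's theorem at most 5 of the 7 translators can be matched.

5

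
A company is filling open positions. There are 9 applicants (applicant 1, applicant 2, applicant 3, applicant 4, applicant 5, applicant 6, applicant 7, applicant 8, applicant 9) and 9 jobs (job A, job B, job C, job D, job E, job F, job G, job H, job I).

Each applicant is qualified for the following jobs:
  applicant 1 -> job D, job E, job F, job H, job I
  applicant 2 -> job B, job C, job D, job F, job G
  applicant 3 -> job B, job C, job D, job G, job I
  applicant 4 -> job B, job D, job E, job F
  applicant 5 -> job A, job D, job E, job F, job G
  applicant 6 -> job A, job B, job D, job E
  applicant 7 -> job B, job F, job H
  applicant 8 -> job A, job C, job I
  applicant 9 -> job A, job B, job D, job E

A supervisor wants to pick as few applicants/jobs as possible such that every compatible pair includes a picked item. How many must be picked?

9

{applicant 1, applicant 2, applicant 3, applicant 4, applicant 5, applicant 6, applicant 7, applicant 8, applicant 9} is a vertex cover of size 9: every edge has an endpoint in this set.
No smaller cover exists because applicant 1–job H, applicant 2–job C, applicant 3–job G, applicant 4–job F, applicant 5–job D, applicant 6–job E, applicant 7–job B, applicant 8–job I, applicant 9–job A is a matching of size 9, and a cover must include an endpoint of each of these disjoint edges (König's theorem).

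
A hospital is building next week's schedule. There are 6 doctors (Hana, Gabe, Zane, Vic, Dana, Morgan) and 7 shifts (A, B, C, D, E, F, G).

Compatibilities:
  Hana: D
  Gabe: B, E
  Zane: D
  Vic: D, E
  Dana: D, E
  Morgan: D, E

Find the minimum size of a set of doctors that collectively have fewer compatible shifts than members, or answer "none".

Take S = {Hana, Zane}. Its neighbourhood is {D}, so |N(S)| = 1 < |S| = 2.
No single vertex violates Hall's condition since each has at least one neighbour, so 2 is the minimum.

2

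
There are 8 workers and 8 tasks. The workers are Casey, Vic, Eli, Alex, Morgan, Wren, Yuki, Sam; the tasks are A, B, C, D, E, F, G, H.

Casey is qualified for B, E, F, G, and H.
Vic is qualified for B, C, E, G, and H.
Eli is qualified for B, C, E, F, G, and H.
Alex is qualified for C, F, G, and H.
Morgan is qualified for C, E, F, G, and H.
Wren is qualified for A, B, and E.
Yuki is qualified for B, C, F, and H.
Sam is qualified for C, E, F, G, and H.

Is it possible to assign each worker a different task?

The set {Casey, Vic, Eli, Alex, Morgan, Yuki, Sam} has only 6 neighbours ({B, C, E, F, G, H}), so by Hall's theorem at most 7 of the 8 workers can be matched.
Hence no matching covers every worker.

No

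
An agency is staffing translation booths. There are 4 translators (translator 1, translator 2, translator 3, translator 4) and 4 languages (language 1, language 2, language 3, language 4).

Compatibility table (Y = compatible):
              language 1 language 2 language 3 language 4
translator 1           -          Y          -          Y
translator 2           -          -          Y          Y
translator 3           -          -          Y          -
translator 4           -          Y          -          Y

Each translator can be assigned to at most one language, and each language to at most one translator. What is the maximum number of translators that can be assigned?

One maximum matching: translator 1-language 2, translator 2-language 4, translator 3-language 3.
The set {translator 1, translator 2, translator 3, translator 4} has only 3 neighbours ({language 2, language 3, language 4}), so by Hall's theorem at most 3 of the 4 translators can be matched.

3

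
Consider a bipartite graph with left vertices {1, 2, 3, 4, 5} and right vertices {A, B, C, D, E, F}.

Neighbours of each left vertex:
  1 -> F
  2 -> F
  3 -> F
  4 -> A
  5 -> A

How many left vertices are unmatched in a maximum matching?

3

A valid assignment of size 2: 1→F, 4→A.
The set {1, 2, 3, 4, 5} has only 2 neighbours ({A, F}), so by Hall's theorem at most 2 of the 5 left vertices can be matched.
That matches 2 of the 5, leaving 3 unmatched; no matching can do better.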